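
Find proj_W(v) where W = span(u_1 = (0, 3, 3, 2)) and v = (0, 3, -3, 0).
proj_W(v) = (0, 0, 0, 0)

Set up U = [u_1 | ... | u_1] ∈ R^(4×1). The projector onto W = col(U) is P = U (U^T U)^(-1) U^T.
Compute U^T U =
  [22],
and U^T v = (0).
Solve U^T U · c = U^T v for the coefficients: c = (0). The projection is proj_W(v) = U c.
Check: (v - proj_W(v)) · u_1 = 0  (should be 0).
Result: proj_W(v) = (0, 0, 0, 0).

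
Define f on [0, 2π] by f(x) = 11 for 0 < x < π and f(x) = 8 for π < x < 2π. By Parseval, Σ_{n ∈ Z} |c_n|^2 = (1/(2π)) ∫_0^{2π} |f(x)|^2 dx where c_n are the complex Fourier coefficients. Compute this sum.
Σ |c_n|^2 = 185/2

Parseval equates the L^2 energy of f (normalised by 1/(2π)) with the ℓ^2 sum of its Fourier coefficients: (1/(2π)) ∫_0^{2π} |f|^2 = Σ |c_n|^2.
Compute the left side: (1/(2π)) [∫_0^π 11^2 dx + ∫_π^{2π} 8^2 dx] = (1/(2π)) · (121π + 64π) = (121 + 64)/2 = 185/2.
So Σ_{n ∈ Z} |c_n|^2 = 185/2.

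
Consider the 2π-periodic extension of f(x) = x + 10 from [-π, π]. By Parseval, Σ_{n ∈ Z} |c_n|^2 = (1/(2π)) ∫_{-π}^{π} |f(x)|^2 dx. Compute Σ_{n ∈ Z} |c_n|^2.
Σ |c_n|^2 = π^2/3 + 100

Expand and integrate term by term over [-π, π]:
  ∫ (x)^2 dx = 1·(2π^3/3); ∫ 2·1·(10)·x dx = 0 (odd integrand); ∫ 10^2 dx = 100·2π.
So (1/(2π)) ∫_{-π}^{π} (x + 10)^2 dx = 1π^2/3 + 100 = π^2/3 + 100.
Parseval ⇒ Σ |c_n|^2 = π^2/3 + 100.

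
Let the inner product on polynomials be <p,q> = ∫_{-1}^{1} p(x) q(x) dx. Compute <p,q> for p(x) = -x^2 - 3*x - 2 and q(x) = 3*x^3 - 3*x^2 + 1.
<p,q> = -46/15

Expand the product: p(x)·q(x) = -3*x^5 - 6*x^4 + 3*x^3 + 5*x^2 - 3*x - 2.
∫_{-1}^{1} of each monomial x^k gives [2/(k+1) if k even, 0 if k odd]. Integrating term-by-term (or equivalently evaluating the antiderivative F(x) = -x^6/2 - 6*x^5/5 + 3*x^4/4 + 5*x^3/3 - 3*x^2/2 - 2*x at the endpoints):
  F(1) − F(−1) = -167/60 − (17/60) = -46/15.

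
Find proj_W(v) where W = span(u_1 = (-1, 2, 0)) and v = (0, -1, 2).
proj_W(v) = (2/5, -4/5, 0)

Set up U = [u_1 | ... | u_1] ∈ R^(3×1). The projector onto W = col(U) is P = U (U^T U)^(-1) U^T.
Compute U^T U =
  [5],
and U^T v = (-2).
Solve U^T U · c = U^T v for the coefficients: c = (-2/5). The projection is proj_W(v) = U c.
Check: (v - proj_W(v)) · u_1 = 0  (should be 0).
Result: proj_W(v) = (2/5, -4/5, 0).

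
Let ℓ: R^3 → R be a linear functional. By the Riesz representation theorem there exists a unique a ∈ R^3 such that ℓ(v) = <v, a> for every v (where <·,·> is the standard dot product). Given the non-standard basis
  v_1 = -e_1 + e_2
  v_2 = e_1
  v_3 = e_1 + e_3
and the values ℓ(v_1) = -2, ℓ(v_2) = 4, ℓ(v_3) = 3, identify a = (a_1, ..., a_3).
a = (4, 2, -1)

Write a = (a_1, ..., a_3) in the standard basis. For each basis vector v_i, ℓ(v_i) = <v_i, a> is a linear equation in the a_j's. Collect the n equations into a matrix system V a = ℓ, where row i of V is v_i (expressed in the standard basis). Since V is invertible (lower-triangular with 1s on the diagonal, up to permutation), solve by back-substitution:
  V =
[[-1, 1, 0],
 [1, 0, 0],
 [1, 0, 1]]
  V a = (-2, 4, 3)
Solving gives a = (4, 2, -1).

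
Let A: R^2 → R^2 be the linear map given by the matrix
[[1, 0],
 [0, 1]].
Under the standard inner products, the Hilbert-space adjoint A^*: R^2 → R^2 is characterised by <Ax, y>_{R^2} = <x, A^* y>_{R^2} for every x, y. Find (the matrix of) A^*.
A^* = A^T =
[[1, 0],
 [0, 1]]

For real matrices with standard dot products, the defining identity <Ax, y> = <x, A^* y> gives (Ax)^T y = x^T (A^*) y, i.e. x^T A^T y = x^T (A^*) y. Since this holds for all x, y, we must have A^* = A^T. Therefore
A^* =
[[1, 0],
 [0, 1]].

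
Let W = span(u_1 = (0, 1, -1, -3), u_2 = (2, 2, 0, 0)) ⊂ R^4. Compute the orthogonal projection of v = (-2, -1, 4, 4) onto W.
proj_W(v) = (-16/21, -47/21, 31/21, 31/7)

Set up U = [u_1 | ... | u_2] ∈ R^(4×2). The projector onto W = col(U) is P = U (U^T U)^(-1) U^T.
Compute U^T U =
  [11, 2]
  [2, 8],
and U^T v = (-17, -6).
Solve U^T U · c = U^T v for the coefficients: c = (-31/21, -8/21). The projection is proj_W(v) = U c.
Check: (v - proj_W(v)) · u_1 = 0  (should be 0).
Check: (v - proj_W(v)) · u_2 = 0  (should be 0).
Result: proj_W(v) = (-16/21, -47/21, 31/21, 31/7).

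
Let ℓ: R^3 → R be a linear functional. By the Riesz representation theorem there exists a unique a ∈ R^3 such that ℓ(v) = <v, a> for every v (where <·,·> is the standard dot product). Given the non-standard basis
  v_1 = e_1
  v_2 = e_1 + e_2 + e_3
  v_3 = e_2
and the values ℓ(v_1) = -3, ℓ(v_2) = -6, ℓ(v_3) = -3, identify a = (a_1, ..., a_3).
a = (-3, -3, 0)

Write a = (a_1, ..., a_3) in the standard basis. For each basis vector v_i, ℓ(v_i) = <v_i, a> is a linear equation in the a_j's. Collect the n equations into a matrix system V a = ℓ, where row i of V is v_i (expressed in the standard basis). Since V is invertible (lower-triangular with 1s on the diagonal, up to permutation), solve by back-substitution:
  V =
[[1, 0, 0],
 [1, 1, 1],
 [0, 1, 0]]
  V a = (-3, -6, -3)
Solving gives a = (-3, -3, 0).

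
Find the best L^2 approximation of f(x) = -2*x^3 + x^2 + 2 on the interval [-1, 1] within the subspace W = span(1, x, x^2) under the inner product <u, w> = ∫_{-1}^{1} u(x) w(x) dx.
g(x) = x^2 - 6*x/5 + 2

The best approximation g ∈ W is the orthogonal projection of f onto W. Writing g = a_0 + a_1 x + a_2 x^2, the coefficients solve the normal equations G · a = b where
  G_{ij} = <φ_i, φ_j> and b_i = <f, φ_i>, with φ_0 = 1, φ_1 = x, φ_2 = x^2.
G =
  [2, 0, 2/3]
  [0, 2/3, 0]
  [2/3, 0, 2/5],
b = (14/3, -4/5, 26/15).
Solving gives a_0 = 2, a_1 = -6/5, a_2 = 1, so
  g(x) = x^2 - 6*x/5 + 2.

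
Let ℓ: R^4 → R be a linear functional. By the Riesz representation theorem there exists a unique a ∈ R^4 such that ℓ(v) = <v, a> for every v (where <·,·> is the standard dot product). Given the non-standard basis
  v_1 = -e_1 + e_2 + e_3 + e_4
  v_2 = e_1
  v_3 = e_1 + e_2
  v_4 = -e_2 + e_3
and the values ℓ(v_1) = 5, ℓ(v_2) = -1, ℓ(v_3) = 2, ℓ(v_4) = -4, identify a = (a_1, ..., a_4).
a = (-1, 3, -1, 2)

Write a = (a_1, ..., a_4) in the standard basis. For each basis vector v_i, ℓ(v_i) = <v_i, a> is a linear equation in the a_j's. Collect the n equations into a matrix system V a = ℓ, where row i of V is v_i (expressed in the standard basis). Since V is invertible (lower-triangular with 1s on the diagonal, up to permutation), solve by back-substitution:
  V =
[[-1, 1, 1, 1],
 [1, 0, 0, 0],
 [1, 1, 0, 0],
 [0, -1, 1, 0]]
  V a = (5, -1, 2, -4)
Solving gives a = (-1, 3, -1, 2).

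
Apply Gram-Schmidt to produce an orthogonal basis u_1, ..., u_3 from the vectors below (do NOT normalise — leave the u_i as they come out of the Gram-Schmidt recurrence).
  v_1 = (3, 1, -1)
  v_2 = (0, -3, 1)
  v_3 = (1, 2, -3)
Orthogonal basis:
  u_1 = (3, 1, -1)
  u_2 = (12/11, -29/11, 7/11)
  u_3 = (-19/47, -57/94, -171/94)

Apply the Gram-Schmidt recurrence
  u_1 = v_1
  u_i = v_i − Σ_{j<i} ((v_i · u_j) / (u_j · u_j)) · u_j.

Step by step this gives:
  u_1 = (3, 1, -1)
  u_2 = (12/11, -29/11, 7/11)
  u_3 = (-19/47, -57/94, -171/94)

Orthogonality check:
  u_2 · u_1 = 0 (should be 0)
  u_3 · u_1 = 0 (should be 0)
  u_3 · u_2 = 0 (should be 0)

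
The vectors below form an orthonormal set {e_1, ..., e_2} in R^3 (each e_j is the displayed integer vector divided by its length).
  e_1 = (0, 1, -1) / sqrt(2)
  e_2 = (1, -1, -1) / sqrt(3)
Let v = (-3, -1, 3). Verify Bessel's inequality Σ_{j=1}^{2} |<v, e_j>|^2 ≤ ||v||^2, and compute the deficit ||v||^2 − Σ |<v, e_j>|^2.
Σ |<v, e_j>|^2 = 49/3; ||v||^2 = 19; deficit = 8/3

Write each e_j = u_j / sqrt(<u_j, u_j>) where u_j is the displayed integer vector. Then <v, e_j> = <v, u_j> / sqrt(<u_j, u_j>), so |<v, e_j>|^2 = <v, u_j>^2 / <u_j, u_j>.
Coefficients: <v, e_1> = -4/sqrt(2), <v, e_2> = -5/sqrt(3).
Square and sum: Σ |<v, e_j>|^2 = 49/3.
Compute ||v||^2 = v·v = 19.
Deficit = 19 − 49/3 = 8/3 ≥ 0, confirming Bessel's inequality. (The deficit equals ||v − Σ <v,e_j> e_j||^2, the squared distance from v to span{e_j}.)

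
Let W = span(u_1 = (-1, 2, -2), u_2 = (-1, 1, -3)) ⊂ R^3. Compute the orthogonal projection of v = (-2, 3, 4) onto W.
proj_W(v) = (0, 7/2, 7/2)

Set up U = [u_1 | ... | u_2] ∈ R^(3×2). The projector onto W = col(U) is P = U (U^T U)^(-1) U^T.
Compute U^T U =
  [9, 9]
  [9, 11],
and U^T v = (0, -7).
Solve U^T U · c = U^T v for the coefficients: c = (7/2, -7/2). The projection is proj_W(v) = U c.
Check: (v - proj_W(v)) · u_1 = 0  (should be 0).
Check: (v - proj_W(v)) · u_2 = 0  (should be 0).
Result: proj_W(v) = (0, 7/2, 7/2).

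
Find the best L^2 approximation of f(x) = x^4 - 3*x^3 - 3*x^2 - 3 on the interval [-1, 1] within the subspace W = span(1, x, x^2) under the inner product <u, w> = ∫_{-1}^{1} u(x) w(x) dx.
g(x) = -15*x^2/7 - 9*x/5 - 108/35

The best approximation g ∈ W is the orthogonal projection of f onto W. Writing g = a_0 + a_1 x + a_2 x^2, the coefficients solve the normal equations G · a = b where
  G_{ij} = <φ_i, φ_j> and b_i = <f, φ_i>, with φ_0 = 1, φ_1 = x, φ_2 = x^2.
G =
  [2, 0, 2/3]
  [0, 2/3, 0]
  [2/3, 0, 2/5],
b = (-38/5, -6/5, -102/35).
Solving gives a_0 = -108/35, a_1 = -9/5, a_2 = -15/7, so
  g(x) = -15*x^2/7 - 9*x/5 - 108/35.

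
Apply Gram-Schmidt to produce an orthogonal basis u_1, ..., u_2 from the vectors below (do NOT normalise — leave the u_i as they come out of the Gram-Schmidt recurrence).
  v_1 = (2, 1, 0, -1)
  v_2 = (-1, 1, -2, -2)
Orthogonal basis:
  u_1 = (2, 1, 0, -1)
  u_2 = (-4/3, 5/6, -2, -11/6)

Apply the Gram-Schmidt recurrence
  u_1 = v_1
  u_i = v_i − Σ_{j<i} ((v_i · u_j) / (u_j · u_j)) · u_j.

Step by step this gives:
  u_1 = (2, 1, 0, -1)
  u_2 = (-4/3, 5/6, -2, -11/6)

Orthogonality check:
  u_2 · u_1 = 0 (should be 0)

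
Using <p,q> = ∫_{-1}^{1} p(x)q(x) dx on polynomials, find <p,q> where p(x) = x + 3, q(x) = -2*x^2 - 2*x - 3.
<p,q> = -70/3

Expand the product: p(x)·q(x) = -2*x^3 - 8*x^2 - 9*x - 9.
∫_{-1}^{1} of each monomial x^k gives [2/(k+1) if k even, 0 if k odd]. Integrating term-by-term (or equivalently evaluating the antiderivative F(x) = -x^4/2 - 8*x^3/3 - 9*x^2/2 - 9*x at the endpoints):
  F(1) − F(−1) = -50/3 − (20/3) = -70/3.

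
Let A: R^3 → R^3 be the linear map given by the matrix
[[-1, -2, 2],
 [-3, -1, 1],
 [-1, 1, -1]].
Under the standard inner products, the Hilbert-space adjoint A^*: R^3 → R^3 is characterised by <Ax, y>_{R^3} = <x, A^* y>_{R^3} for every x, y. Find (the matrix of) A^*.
A^* = A^T =
[[-1, -3, -1],
 [-2, -1, 1],
 [2, 1, -1]]

For real matrices with standard dot products, the defining identity <Ax, y> = <x, A^* y> gives (Ax)^T y = x^T (A^*) y, i.e. x^T A^T y = x^T (A^*) y. Since this holds for all x, y, we must have A^* = A^T. Therefore
A^* =
[[-1, -3, -1],
 [-2, -1, 1],
 [2, 1, -1]].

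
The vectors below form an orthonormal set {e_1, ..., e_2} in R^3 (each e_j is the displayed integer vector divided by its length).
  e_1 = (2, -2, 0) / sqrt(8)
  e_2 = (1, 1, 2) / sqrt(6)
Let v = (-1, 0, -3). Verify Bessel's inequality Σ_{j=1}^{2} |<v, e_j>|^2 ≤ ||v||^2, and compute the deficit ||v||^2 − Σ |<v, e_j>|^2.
Σ |<v, e_j>|^2 = 26/3; ||v||^2 = 10; deficit = 4/3

Write each e_j = u_j / sqrt(<u_j, u_j>) where u_j is the displayed integer vector. Then <v, e_j> = <v, u_j> / sqrt(<u_j, u_j>), so |<v, e_j>|^2 = <v, u_j>^2 / <u_j, u_j>.
Coefficients: <v, e_1> = -2/sqrt(8), <v, e_2> = -7/sqrt(6).
Square and sum: Σ |<v, e_j>|^2 = 26/3.
Compute ||v||^2 = v·v = 10.
Deficit = 10 − 26/3 = 4/3 ≥ 0, confirming Bessel's inequality. (The deficit equals ||v − Σ <v,e_j> e_j||^2, the squared distance from v to span{e_j}.)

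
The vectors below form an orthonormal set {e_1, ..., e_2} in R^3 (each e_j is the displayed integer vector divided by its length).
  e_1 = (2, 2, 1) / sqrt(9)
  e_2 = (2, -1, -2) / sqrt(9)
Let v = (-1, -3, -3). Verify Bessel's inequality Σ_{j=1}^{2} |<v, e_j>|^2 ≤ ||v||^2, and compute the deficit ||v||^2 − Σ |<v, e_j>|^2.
Σ |<v, e_j>|^2 = 170/9; ||v||^2 = 19; deficit = 1/9

Write each e_j = u_j / sqrt(<u_j, u_j>) where u_j is the displayed integer vector. Then <v, e_j> = <v, u_j> / sqrt(<u_j, u_j>), so |<v, e_j>|^2 = <v, u_j>^2 / <u_j, u_j>.
Coefficients: <v, e_1> = -11/sqrt(9), <v, e_2> = 7/sqrt(9).
Square and sum: Σ |<v, e_j>|^2 = 170/9.
Compute ||v||^2 = v·v = 19.
Deficit = 19 − 170/9 = 1/9 ≥ 0, confirming Bessel's inequality. (The deficit equals ||v − Σ <v,e_j> e_j||^2, the squared distance from v to span{e_j}.)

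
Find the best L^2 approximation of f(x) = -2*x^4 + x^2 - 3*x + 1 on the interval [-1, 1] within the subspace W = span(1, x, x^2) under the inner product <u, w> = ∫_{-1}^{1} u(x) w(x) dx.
g(x) = -5*x^2/7 - 3*x + 41/35

The best approximation g ∈ W is the orthogonal projection of f onto W. Writing g = a_0 + a_1 x + a_2 x^2, the coefficients solve the normal equations G · a = b where
  G_{ij} = <φ_i, φ_j> and b_i = <f, φ_i>, with φ_0 = 1, φ_1 = x, φ_2 = x^2.
G =
  [2, 0, 2/3]
  [0, 2/3, 0]
  [2/3, 0, 2/5],
b = (28/15, -2, 52/105).
Solving gives a_0 = 41/35, a_1 = -3, a_2 = -5/7, so
  g(x) = -5*x^2/7 - 3*x + 41/35.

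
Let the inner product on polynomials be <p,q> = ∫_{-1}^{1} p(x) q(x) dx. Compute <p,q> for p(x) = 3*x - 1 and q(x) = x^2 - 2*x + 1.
<p,q> = -20/3

Expand the product: p(x)·q(x) = 3*x^3 - 7*x^2 + 5*x - 1.
∫_{-1}^{1} of each monomial x^k gives [2/(k+1) if k even, 0 if k odd]. Integrating term-by-term (or equivalently evaluating the antiderivative F(x) = 3*x^4/4 - 7*x^3/3 + 5*x^2/2 - x at the endpoints):
  F(1) − F(−1) = -1/12 − (79/12) = -20/3.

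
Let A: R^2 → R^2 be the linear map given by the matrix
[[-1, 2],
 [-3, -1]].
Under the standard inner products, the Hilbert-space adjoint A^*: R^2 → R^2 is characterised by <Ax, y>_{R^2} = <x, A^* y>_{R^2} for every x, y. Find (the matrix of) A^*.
A^* = A^T =
[[-1, -3],
 [2, -1]]

For real matrices with standard dot products, the defining identity <Ax, y> = <x, A^* y> gives (Ax)^T y = x^T (A^*) y, i.e. x^T A^T y = x^T (A^*) y. Since this holds for all x, y, we must have A^* = A^T. Therefore
A^* =
[[-1, -3],
 [2, -1]].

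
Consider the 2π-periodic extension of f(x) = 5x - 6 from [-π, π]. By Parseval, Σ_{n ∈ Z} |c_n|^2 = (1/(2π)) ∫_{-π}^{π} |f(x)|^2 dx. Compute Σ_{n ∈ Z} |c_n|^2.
Σ |c_n|^2 = 25π^2/3 + 36

Expand and integrate term by term over [-π, π]:
  ∫ (5x)^2 dx = 25·(2π^3/3); ∫ 2·5·(-6)·x dx = 0 (odd integrand); ∫ (-6)^2 dx = 36·2π.
So (1/(2π)) ∫_{-π}^{π} (5x - 6)^2 dx = 25π^2/3 + 36 = 25π^2/3 + 36.
Parseval ⇒ Σ |c_n|^2 = 25π^2/3 + 36.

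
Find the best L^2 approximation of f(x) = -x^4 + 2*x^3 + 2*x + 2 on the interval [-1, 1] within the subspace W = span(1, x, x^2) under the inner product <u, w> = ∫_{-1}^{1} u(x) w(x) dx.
g(x) = -6*x^2/7 + 16*x/5 + 73/35

The best approximation g ∈ W is the orthogonal projection of f onto W. Writing g = a_0 + a_1 x + a_2 x^2, the coefficients solve the normal equations G · a = b where
  G_{ij} = <φ_i, φ_j> and b_i = <f, φ_i>, with φ_0 = 1, φ_1 = x, φ_2 = x^2.
G =
  [2, 0, 2/3]
  [0, 2/3, 0]
  [2/3, 0, 2/5],
b = (18/5, 32/15, 22/21).
Solving gives a_0 = 73/35, a_1 = 16/5, a_2 = -6/7, so
  g(x) = -6*x^2/7 + 16*x/5 + 73/35.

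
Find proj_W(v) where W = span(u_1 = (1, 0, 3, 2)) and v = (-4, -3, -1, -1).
proj_W(v) = (-9/14, 0, -27/14, -9/7)

Set up U = [u_1 | ... | u_1] ∈ R^(4×1). The projector onto W = col(U) is P = U (U^T U)^(-1) U^T.
Compute U^T U =
  [14],
and U^T v = (-9).
Solve U^T U · c = U^T v for the coefficients: c = (-9/14). The projection is proj_W(v) = U c.
Check: (v - proj_W(v)) · u_1 = 0  (should be 0).
Result: proj_W(v) = (-9/14, 0, -27/14, -9/7).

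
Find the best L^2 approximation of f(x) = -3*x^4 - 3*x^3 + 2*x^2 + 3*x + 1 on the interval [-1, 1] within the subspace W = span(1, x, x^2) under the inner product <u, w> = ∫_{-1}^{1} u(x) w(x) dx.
g(x) = -4*x^2/7 + 6*x/5 + 44/35

The best approximation g ∈ W is the orthogonal projection of f onto W. Writing g = a_0 + a_1 x + a_2 x^2, the coefficients solve the normal equations G · a = b where
  G_{ij} = <φ_i, φ_j> and b_i = <f, φ_i>, with φ_0 = 1, φ_1 = x, φ_2 = x^2.
G =
  [2, 0, 2/3]
  [0, 2/3, 0]
  [2/3, 0, 2/5],
b = (32/15, 4/5, 64/105).
Solving gives a_0 = 44/35, a_1 = 6/5, a_2 = -4/7, so
  g(x) = -4*x^2/7 + 6*x/5 + 44/35.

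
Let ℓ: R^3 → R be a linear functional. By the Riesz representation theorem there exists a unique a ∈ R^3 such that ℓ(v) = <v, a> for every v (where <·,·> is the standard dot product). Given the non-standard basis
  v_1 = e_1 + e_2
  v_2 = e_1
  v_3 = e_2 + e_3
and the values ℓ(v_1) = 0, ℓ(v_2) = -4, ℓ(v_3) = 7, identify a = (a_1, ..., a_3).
a = (-4, 4, 3)

Write a = (a_1, ..., a_3) in the standard basis. For each basis vector v_i, ℓ(v_i) = <v_i, a> is a linear equation in the a_j's. Collect the n equations into a matrix system V a = ℓ, where row i of V is v_i (expressed in the standard basis). Since V is invertible (lower-triangular with 1s on the diagonal, up to permutation), solve by back-substitution:
  V =
[[1, 1, 0],
 [1, 0, 0],
 [0, 1, 1]]
  V a = (0, -4, 7)
Solving gives a = (-4, 4, 3).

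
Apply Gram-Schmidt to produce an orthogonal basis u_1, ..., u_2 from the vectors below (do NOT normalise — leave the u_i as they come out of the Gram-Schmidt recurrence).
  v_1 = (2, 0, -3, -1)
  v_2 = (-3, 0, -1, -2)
Orthogonal basis:
  u_1 = (2, 0, -3, -1)
  u_2 = (-20/7, 0, -17/14, -29/14)

Apply the Gram-Schmidt recurrence
  u_1 = v_1
  u_i = v_i − Σ_{j<i} ((v_i · u_j) / (u_j · u_j)) · u_j.

Step by step this gives:
  u_1 = (2, 0, -3, -1)
  u_2 = (-20/7, 0, -17/14, -29/14)

Orthogonality check:
  u_2 · u_1 = 0 (should be 0)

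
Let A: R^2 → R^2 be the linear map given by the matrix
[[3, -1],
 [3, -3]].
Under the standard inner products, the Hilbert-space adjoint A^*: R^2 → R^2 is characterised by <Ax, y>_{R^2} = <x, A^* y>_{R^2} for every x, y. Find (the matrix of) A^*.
A^* = A^T =
[[3, 3],
 [-1, -3]]

For real matrices with standard dot products, the defining identity <Ax, y> = <x, A^* y> gives (Ax)^T y = x^T (A^*) y, i.e. x^T A^T y = x^T (A^*) y. Since this holds for all x, y, we must have A^* = A^T. Therefore
A^* =
[[3, 3],
 [-1, -3]].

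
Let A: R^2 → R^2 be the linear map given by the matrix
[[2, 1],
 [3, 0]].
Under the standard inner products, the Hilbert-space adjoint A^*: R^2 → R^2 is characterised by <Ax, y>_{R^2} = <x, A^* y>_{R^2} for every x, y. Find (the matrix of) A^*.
A^* = A^T =
[[2, 3],
 [1, 0]]

For real matrices with standard dot products, the defining identity <Ax, y> = <x, A^* y> gives (Ax)^T y = x^T (A^*) y, i.e. x^T A^T y = x^T (A^*) y. Since this holds for all x, y, we must have A^* = A^T. Therefore
A^* =
[[2, 3],
 [1, 0]].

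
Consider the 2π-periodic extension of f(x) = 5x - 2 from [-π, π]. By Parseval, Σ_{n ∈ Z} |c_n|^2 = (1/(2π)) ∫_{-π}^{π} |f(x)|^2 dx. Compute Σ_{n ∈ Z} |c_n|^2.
Σ |c_n|^2 = 25π^2/3 + 4

Expand and integrate term by term over [-π, π]:
  ∫ (5x)^2 dx = 25·(2π^3/3); ∫ 2·5·(-2)·x dx = 0 (odd integrand); ∫ (-2)^2 dx = 4·2π.
So (1/(2π)) ∫_{-π}^{π} (5x - 2)^2 dx = 25π^2/3 + 4 = 25π^2/3 + 4.
Parseval ⇒ Σ |c_n|^2 = 25π^2/3 + 4.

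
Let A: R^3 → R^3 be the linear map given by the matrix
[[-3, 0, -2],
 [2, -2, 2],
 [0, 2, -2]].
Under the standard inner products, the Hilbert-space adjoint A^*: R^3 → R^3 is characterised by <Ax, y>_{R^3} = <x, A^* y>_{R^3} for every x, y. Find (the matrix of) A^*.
A^* = A^T =
[[-3, 2, 0],
 [0, -2, 2],
 [-2, 2, -2]]

For real matrices with standard dot products, the defining identity <Ax, y> = <x, A^* y> gives (Ax)^T y = x^T (A^*) y, i.e. x^T A^T y = x^T (A^*) y. Since this holds for all x, y, we must have A^* = A^T. Therefore
A^* =
[[-3, 2, 0],
 [0, -2, 2],
 [-2, 2, -2]].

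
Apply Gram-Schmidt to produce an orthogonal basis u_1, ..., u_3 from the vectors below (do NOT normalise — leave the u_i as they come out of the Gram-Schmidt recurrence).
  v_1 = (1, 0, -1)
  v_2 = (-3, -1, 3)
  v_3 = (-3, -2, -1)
Orthogonal basis:
  u_1 = (1, 0, -1)
  u_2 = (0, -1, 0)
  u_3 = (-2, 0, -2)

Apply the Gram-Schmidt recurrence
  u_1 = v_1
  u_i = v_i − Σ_{j<i} ((v_i · u_j) / (u_j · u_j)) · u_j.

Step by step this gives:
  u_1 = (1, 0, -1)
  u_2 = (0, -1, 0)
  u_3 = (-2, 0, -2)

Orthogonality check:
  u_2 · u_1 = 0 (should be 0)
  u_3 · u_1 = 0 (should be 0)
  u_3 · u_2 = 0 (should be 0)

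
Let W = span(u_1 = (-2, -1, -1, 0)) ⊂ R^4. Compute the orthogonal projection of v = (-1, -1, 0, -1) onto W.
proj_W(v) = (-1, -1/2, -1/2, 0)

Set up U = [u_1 | ... | u_1] ∈ R^(4×1). The projector onto W = col(U) is P = U (U^T U)^(-1) U^T.
Compute U^T U =
  [6],
and U^T v = (3).
Solve U^T U · c = U^T v for the coefficients: c = (1/2). The projection is proj_W(v) = U c.
Check: (v - proj_W(v)) · u_1 = 0  (should be 0).
Result: proj_W(v) = (-1, -1/2, -1/2, 0).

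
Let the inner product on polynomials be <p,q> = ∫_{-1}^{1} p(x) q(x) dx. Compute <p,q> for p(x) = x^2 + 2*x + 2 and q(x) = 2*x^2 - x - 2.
<p,q> = -36/5

Expand the product: p(x)·q(x) = 2*x^4 + 3*x^3 - 6*x - 4.
∫_{-1}^{1} of each monomial x^k gives [2/(k+1) if k even, 0 if k odd]. Integrating term-by-term (or equivalently evaluating the antiderivative F(x) = 2*x^5/5 + 3*x^4/4 - 3*x^2 - 4*x at the endpoints):
  F(1) − F(−1) = -117/20 − (27/20) = -36/5.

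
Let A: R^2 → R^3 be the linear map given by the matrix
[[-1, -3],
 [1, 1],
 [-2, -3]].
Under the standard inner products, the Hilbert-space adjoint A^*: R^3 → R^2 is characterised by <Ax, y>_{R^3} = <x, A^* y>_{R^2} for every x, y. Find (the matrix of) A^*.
A^* = A^T =
[[-1, 1, -2],
 [-3, 1, -3]]

For real matrices with standard dot products, the defining identity <Ax, y> = <x, A^* y> gives (Ax)^T y = x^T (A^*) y, i.e. x^T A^T y = x^T (A^*) y. Since this holds for all x, y, we must have A^* = A^T. Therefore
A^* =
[[-1, 1, -2],
 [-3, 1, -3]].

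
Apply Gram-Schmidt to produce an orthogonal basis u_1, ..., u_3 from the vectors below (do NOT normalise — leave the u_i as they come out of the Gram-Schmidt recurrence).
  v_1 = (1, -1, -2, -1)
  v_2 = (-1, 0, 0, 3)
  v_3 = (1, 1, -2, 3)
Orthogonal basis:
  u_1 = (1, -1, -2, -1)
  u_2 = (-3/7, -4/7, -8/7, 17/7)
  u_3 = (4/3, 16/9, -4/9, 4/9)

Apply the Gram-Schmidt recurrence
  u_1 = v_1
  u_i = v_i − Σ_{j<i} ((v_i · u_j) / (u_j · u_j)) · u_j.

Step by step this gives:
  u_1 = (1, -1, -2, -1)
  u_2 = (-3/7, -4/7, -8/7, 17/7)
  u_3 = (4/3, 16/9, -4/9, 4/9)

Orthogonality check:
  u_2 · u_1 = 0 (should be 0)
  u_3 · u_1 = 0 (should be 0)
  u_3 · u_2 = 0 (should be 0)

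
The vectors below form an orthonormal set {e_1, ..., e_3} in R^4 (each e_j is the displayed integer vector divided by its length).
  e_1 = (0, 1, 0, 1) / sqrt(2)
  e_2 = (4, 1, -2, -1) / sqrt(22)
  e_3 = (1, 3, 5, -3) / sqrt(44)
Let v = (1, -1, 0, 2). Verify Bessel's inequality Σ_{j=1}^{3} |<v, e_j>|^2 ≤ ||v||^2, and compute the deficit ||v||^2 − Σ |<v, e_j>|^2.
Σ |<v, e_j>|^2 = 2; ||v||^2 = 6; deficit = 4

Write each e_j = u_j / sqrt(<u_j, u_j>) where u_j is the displayed integer vector. Then <v, e_j> = <v, u_j> / sqrt(<u_j, u_j>), so |<v, e_j>|^2 = <v, u_j>^2 / <u_j, u_j>.
Coefficients: <v, e_1> = 1/sqrt(2), <v, e_2> = 1/sqrt(22), <v, e_3> = -8/sqrt(44).
Square and sum: Σ |<v, e_j>|^2 = 2.
Compute ||v||^2 = v·v = 6.
Deficit = 6 − 2 = 4 ≥ 0, confirming Bessel's inequality. (The deficit equals ||v − Σ <v,e_j> e_j||^2, the squared distance from v to span{e_j}.)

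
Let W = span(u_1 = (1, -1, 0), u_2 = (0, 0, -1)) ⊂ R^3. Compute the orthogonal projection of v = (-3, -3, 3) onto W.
proj_W(v) = (0, 0, 3)

Set up U = [u_1 | ... | u_2] ∈ R^(3×2). The projector onto W = col(U) is P = U (U^T U)^(-1) U^T.
Compute U^T U =
  [2, 0]
  [0, 1],
and U^T v = (0, -3).
Solve U^T U · c = U^T v for the coefficients: c = (0, -3). The projection is proj_W(v) = U c.
Check: (v - proj_W(v)) · u_1 = 0  (should be 0).
Check: (v - proj_W(v)) · u_2 = 0  (should be 0).
Result: proj_W(v) = (0, 0, 3).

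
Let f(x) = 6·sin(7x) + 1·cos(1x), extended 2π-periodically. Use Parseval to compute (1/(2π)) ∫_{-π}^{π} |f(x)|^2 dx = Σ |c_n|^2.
Σ |c_n|^2 = 37/2

Expand |f|^2 and use orthogonality of {sin(nx), cos(mx)} on [-π, π]:
  ∫_{-π}^{π} sin(nx)^2 dx = π, ∫ cos(mx)^2 dx = π, and cross terms integrate to 0.
So ∫_{-π}^{π} f(x)^2 dx = 6^2 · π + 1^2 · π = (36 + 1)π.
Divide by 2π: (36 + 1)/2 = 37/2.
By Parseval, this equals Σ |c_n|^2.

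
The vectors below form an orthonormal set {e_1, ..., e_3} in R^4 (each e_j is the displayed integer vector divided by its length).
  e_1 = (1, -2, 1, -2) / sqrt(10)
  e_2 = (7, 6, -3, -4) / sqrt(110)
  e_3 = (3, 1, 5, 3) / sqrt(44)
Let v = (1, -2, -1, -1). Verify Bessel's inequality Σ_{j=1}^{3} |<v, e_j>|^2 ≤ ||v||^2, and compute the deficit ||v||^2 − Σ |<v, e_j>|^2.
Σ |<v, e_j>|^2 = 19/4; ||v||^2 = 7; deficit = 9/4

Write each e_j = u_j / sqrt(<u_j, u_j>) where u_j is the displayed integer vector. Then <v, e_j> = <v, u_j> / sqrt(<u_j, u_j>), so |<v, e_j>|^2 = <v, u_j>^2 / <u_j, u_j>.
Coefficients: <v, e_1> = 6/sqrt(10), <v, e_2> = 2/sqrt(110), <v, e_3> = -7/sqrt(44).
Square and sum: Σ |<v, e_j>|^2 = 19/4.
Compute ||v||^2 = v·v = 7.
Deficit = 7 − 19/4 = 9/4 ≥ 0, confirming Bessel's inequality. (The deficit equals ||v − Σ <v,e_j> e_j||^2, the squared distance from v to span{e_j}.)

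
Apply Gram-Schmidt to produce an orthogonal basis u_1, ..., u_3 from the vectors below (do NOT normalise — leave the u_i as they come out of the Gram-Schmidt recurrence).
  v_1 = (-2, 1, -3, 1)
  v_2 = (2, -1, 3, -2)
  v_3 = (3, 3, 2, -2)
Orthogonal basis:
  u_1 = (-2, 1, -3, 1)
  u_2 = (-2/15, 1/15, -1/5, -14/15)
  u_3 = (12/7, 51/14, 1/14, 0)

Apply the Gram-Schmidt recurrence
  u_1 = v_1
  u_i = v_i − Σ_{j<i} ((v_i · u_j) / (u_j · u_j)) · u_j.

Step by step this gives:
  u_1 = (-2, 1, -3, 1)
  u_2 = (-2/15, 1/15, -1/5, -14/15)
  u_3 = (12/7, 51/14, 1/14, 0)

Orthogonality check:
  u_2 · u_1 = 0 (should be 0)
  u_3 · u_1 = 0 (should be 0)
  u_3 · u_2 = 0 (should be 0)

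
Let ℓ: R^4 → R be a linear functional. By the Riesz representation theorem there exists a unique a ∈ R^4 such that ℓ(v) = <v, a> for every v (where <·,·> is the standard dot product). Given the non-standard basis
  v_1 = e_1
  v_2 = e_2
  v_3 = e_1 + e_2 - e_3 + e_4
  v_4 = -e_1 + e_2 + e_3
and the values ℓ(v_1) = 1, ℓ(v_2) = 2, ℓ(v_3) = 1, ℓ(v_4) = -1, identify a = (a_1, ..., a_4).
a = (1, 2, -2, -4)

Write a = (a_1, ..., a_4) in the standard basis. For each basis vector v_i, ℓ(v_i) = <v_i, a> is a linear equation in the a_j's. Collect the n equations into a matrix system V a = ℓ, where row i of V is v_i (expressed in the standard basis). Since V is invertible (lower-triangular with 1s on the diagonal, up to permutation), solve by back-substitution:
  V =
[[1, 0, 0, 0],
 [0, 1, 0, 0],
 [1, 1, -1, 1],
 [-1, 1, 1, 0]]
  V a = (1, 2, 1, -1)
Solving gives a = (1, 2, -2, -4).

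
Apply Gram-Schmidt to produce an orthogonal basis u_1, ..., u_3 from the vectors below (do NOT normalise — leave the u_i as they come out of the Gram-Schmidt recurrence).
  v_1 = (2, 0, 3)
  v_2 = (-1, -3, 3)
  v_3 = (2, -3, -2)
Orthogonal basis:
  u_1 = (2, 0, 3)
  u_2 = (-27/13, -3, 18/13)
  u_3 = (57/22, -57/22, -19/11)

Apply the Gram-Schmidt recurrence
  u_1 = v_1
  u_i = v_i − Σ_{j<i} ((v_i · u_j) / (u_j · u_j)) · u_j.

Step by step this gives:
  u_1 = (2, 0, 3)
  u_2 = (-27/13, -3, 18/13)
  u_3 = (57/22, -57/22, -19/11)

Orthogonality check:
  u_2 · u_1 = 0 (should be 0)
  u_3 · u_1 = 0 (should be 0)
  u_3 · u_2 = 0 (should be 0)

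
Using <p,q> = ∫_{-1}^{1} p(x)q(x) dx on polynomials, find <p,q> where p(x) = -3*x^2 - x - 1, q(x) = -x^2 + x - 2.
<p,q> = 46/5

Expand the product: p(x)·q(x) = 3*x^4 - 2*x^3 + 6*x^2 + x + 2.
∫_{-1}^{1} of each monomial x^k gives [2/(k+1) if k even, 0 if k odd]. Integrating term-by-term (or equivalently evaluating the antiderivative F(x) = 3*x^5/5 - x^4/2 + 2*x^3 + x^2/2 + 2*x at the endpoints):
  F(1) − F(−1) = 23/5 − (-23/5) = 46/5.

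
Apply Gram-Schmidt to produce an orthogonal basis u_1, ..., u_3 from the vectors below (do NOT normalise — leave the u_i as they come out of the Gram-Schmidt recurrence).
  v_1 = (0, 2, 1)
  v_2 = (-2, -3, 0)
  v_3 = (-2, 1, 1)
Orthogonal basis:
  u_1 = (0, 2, 1)
  u_2 = (-2, -3/5, 6/5)
  u_3 = (-12/29, 8/29, -16/29)

Apply the Gram-Schmidt recurrence
  u_1 = v_1
  u_i = v_i − Σ_{j<i} ((v_i · u_j) / (u_j · u_j)) · u_j.

Step by step this gives:
  u_1 = (0, 2, 1)
  u_2 = (-2, -3/5, 6/5)
  u_3 = (-12/29, 8/29, -16/29)

Orthogonality check:
  u_2 · u_1 = 0 (should be 0)
  u_3 · u_1 = 0 (should be 0)
  u_3 · u_2 = 0 (should be 0)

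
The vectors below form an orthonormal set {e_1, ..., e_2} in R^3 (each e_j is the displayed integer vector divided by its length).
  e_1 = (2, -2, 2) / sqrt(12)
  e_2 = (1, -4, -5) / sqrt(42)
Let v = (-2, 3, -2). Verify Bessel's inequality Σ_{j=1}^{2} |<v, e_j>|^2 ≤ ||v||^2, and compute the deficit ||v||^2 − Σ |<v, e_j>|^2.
Σ |<v, e_j>|^2 = 117/7; ||v||^2 = 17; deficit = 2/7

Write each e_j = u_j / sqrt(<u_j, u_j>) where u_j is the displayed integer vector. Then <v, e_j> = <v, u_j> / sqrt(<u_j, u_j>), so |<v, e_j>|^2 = <v, u_j>^2 / <u_j, u_j>.
Coefficients: <v, e_1> = -14/sqrt(12), <v, e_2> = -4/sqrt(42).
Square and sum: Σ |<v, e_j>|^2 = 117/7.
Compute ||v||^2 = v·v = 17.
Deficit = 17 − 117/7 = 2/7 ≥ 0, confirming Bessel's inequality. (The deficit equals ||v − Σ <v,e_j> e_j||^2, the squared distance from v to span{e_j}.)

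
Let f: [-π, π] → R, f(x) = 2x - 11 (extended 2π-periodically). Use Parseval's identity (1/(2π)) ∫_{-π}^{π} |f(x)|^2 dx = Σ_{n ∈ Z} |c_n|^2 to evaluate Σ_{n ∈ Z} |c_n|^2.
Σ |c_n|^2 = 4π^2/3 + 121

Expand and integrate term by term over [-π, π]:
  ∫ (2x)^2 dx = 4·(2π^3/3); ∫ 2·2·(-11)·x dx = 0 (odd integrand); ∫ (-11)^2 dx = 121·2π.
So (1/(2π)) ∫_{-π}^{π} (2x - 11)^2 dx = 4π^2/3 + 121 = 4π^2/3 + 121.
Parseval ⇒ Σ |c_n|^2 = 4π^2/3 + 121.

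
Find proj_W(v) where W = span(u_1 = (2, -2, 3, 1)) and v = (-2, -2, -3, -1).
proj_W(v) = (-10/9, 10/9, -5/3, -5/9)

Set up U = [u_1 | ... | u_1] ∈ R^(4×1). The projector onto W = col(U) is P = U (U^T U)^(-1) U^T.
Compute U^T U =
  [18],
and U^T v = (-10).
Solve U^T U · c = U^T v for the coefficients: c = (-5/9). The projection is proj_W(v) = U c.
Check: (v - proj_W(v)) · u_1 = 0  (should be 0).
Result: proj_W(v) = (-10/9, 10/9, -5/3, -5/9).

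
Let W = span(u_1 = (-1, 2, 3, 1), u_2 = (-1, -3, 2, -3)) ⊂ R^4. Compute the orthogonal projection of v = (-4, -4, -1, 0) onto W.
proj_W(v) = (-63/341, -854/341, -7/341, -721/341)

Set up U = [u_1 | ... | u_2] ∈ R^(4×2). The projector onto W = col(U) is P = U (U^T U)^(-1) U^T.
Compute U^T U =
  [15, -2]
  [-2, 23],
and U^T v = (-7, 14).
Solve U^T U · c = U^T v for the coefficients: c = (-133/341, 196/341). The projection is proj_W(v) = U c.
Check: (v - proj_W(v)) · u_1 = 0  (should be 0).
Check: (v - proj_W(v)) · u_2 = 0  (should be 0).
Result: proj_W(v) = (-63/341, -854/341, -7/341, -721/341).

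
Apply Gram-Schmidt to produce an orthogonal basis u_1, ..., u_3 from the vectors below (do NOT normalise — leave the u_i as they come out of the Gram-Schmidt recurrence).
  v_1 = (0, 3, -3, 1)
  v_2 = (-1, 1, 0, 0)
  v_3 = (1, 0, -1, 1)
Orthogonal basis:
  u_1 = (0, 3, -3, 1)
  u_2 = (-1, 10/19, 9/19, -3/19)
  u_3 = (-2/29, -2/29, 4/29, 18/29)

Apply the Gram-Schmidt recurrence
  u_1 = v_1
  u_i = v_i − Σ_{j<i} ((v_i · u_j) / (u_j · u_j)) · u_j.

Step by step this gives:
  u_1 = (0, 3, -3, 1)
  u_2 = (-1, 10/19, 9/19, -3/19)
  u_3 = (-2/29, -2/29, 4/29, 18/29)

Orthogonality check:
  u_2 · u_1 = 0 (should be 0)
  u_3 · u_1 = 0 (should be 0)
  u_3 · u_2 = 0 (should be 0)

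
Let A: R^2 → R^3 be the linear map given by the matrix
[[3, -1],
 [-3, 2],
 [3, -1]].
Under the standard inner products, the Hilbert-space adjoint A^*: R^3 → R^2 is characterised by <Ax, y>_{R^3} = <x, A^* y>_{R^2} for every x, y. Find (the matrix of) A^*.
A^* = A^T =
[[3, -3, 3],
 [-1, 2, -1]]

For real matrices with standard dot products, the defining identity <Ax, y> = <x, A^* y> gives (Ax)^T y = x^T (A^*) y, i.e. x^T A^T y = x^T (A^*) y. Since this holds for all x, y, we must have A^* = A^T. Therefore
A^* =
[[3, -3, 3],
 [-1, 2, -1]].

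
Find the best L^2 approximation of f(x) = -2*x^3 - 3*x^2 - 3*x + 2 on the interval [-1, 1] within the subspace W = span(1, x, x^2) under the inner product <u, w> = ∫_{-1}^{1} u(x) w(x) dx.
g(x) = -3*x^2 - 21*x/5 + 2

The best approximation g ∈ W is the orthogonal projection of f onto W. Writing g = a_0 + a_1 x + a_2 x^2, the coefficients solve the normal equations G · a = b where
  G_{ij} = <φ_i, φ_j> and b_i = <f, φ_i>, with φ_0 = 1, φ_1 = x, φ_2 = x^2.
G =
  [2, 0, 2/3]
  [0, 2/3, 0]
  [2/3, 0, 2/5],
b = (2, -14/5, 2/15).
Solving gives a_0 = 2, a_1 = -21/5, a_2 = -3, so
  g(x) = -3*x^2 - 21*x/5 + 2.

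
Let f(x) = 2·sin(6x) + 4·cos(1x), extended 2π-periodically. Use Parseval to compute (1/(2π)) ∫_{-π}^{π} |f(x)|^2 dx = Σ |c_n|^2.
Σ |c_n|^2 = 10

Expand |f|^2 and use orthogonality of {sin(nx), cos(mx)} on [-π, π]:
  ∫_{-π}^{π} sin(nx)^2 dx = π, ∫ cos(mx)^2 dx = π, and cross terms integrate to 0.
So ∫_{-π}^{π} f(x)^2 dx = 2^2 · π + 4^2 · π = (4 + 16)π.
Divide by 2π: (4 + 16)/2 = 10.
By Parseval, this equals Σ |c_n|^2.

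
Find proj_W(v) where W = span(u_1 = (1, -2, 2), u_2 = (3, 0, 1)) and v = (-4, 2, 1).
proj_W(v) = (-212/65, 2/13, -79/65)

Set up U = [u_1 | ... | u_2] ∈ R^(3×2). The projector onto W = col(U) is P = U (U^T U)^(-1) U^T.
Compute U^T U =
  [9, 5]
  [5, 10],
and U^T v = (-6, -11).
Solve U^T U · c = U^T v for the coefficients: c = (-1/13, -69/65). The projection is proj_W(v) = U c.
Check: (v - proj_W(v)) · u_1 = 0  (should be 0).
Check: (v - proj_W(v)) · u_2 = 0  (should be 0).
Result: proj_W(v) = (-212/65, 2/13, -79/65).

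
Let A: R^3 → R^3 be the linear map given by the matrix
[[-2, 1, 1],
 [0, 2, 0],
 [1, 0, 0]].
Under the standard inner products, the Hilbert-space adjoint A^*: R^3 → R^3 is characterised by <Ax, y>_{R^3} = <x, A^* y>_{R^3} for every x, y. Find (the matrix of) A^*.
A^* = A^T =
[[-2, 0, 1],
 [1, 2, 0],
 [1, 0, 0]]

For real matrices with standard dot products, the defining identity <Ax, y> = <x, A^* y> gives (Ax)^T y = x^T (A^*) y, i.e. x^T A^T y = x^T (A^*) y. Since this holds for all x, y, we must have A^* = A^T. Therefore
A^* =
[[-2, 0, 1],
 [1, 2, 0],
 [1, 0, 0]].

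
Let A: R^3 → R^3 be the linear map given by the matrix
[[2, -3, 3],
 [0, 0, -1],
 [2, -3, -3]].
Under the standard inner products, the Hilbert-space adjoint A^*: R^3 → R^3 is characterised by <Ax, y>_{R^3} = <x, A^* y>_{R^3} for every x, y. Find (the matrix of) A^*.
A^* = A^T =
[[2, 0, 2],
 [-3, 0, -3],
 [3, -1, -3]]

For real matrices with standard dot products, the defining identity <Ax, y> = <x, A^* y> gives (Ax)^T y = x^T (A^*) y, i.e. x^T A^T y = x^T (A^*) y. Since this holds for all x, y, we must have A^* = A^T. Therefore
A^* =
[[2, 0, 2],
 [-3, 0, -3],
 [3, -1, -3]].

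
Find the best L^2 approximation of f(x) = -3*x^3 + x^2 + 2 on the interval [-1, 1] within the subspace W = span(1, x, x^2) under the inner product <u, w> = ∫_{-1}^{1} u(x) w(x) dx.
g(x) = x^2 - 9*x/5 + 2

The best approximation g ∈ W is the orthogonal projection of f onto W. Writing g = a_0 + a_1 x + a_2 x^2, the coefficients solve the normal equations G · a = b where
  G_{ij} = <φ_i, φ_j> and b_i = <f, φ_i>, with φ_0 = 1, φ_1 = x, φ_2 = x^2.
G =
  [2, 0, 2/3]
  [0, 2/3, 0]
  [2/3, 0, 2/5],
b = (14/3, -6/5, 26/15).
Solving gives a_0 = 2, a_1 = -9/5, a_2 = 1, so
  g(x) = x^2 - 9*x/5 + 2.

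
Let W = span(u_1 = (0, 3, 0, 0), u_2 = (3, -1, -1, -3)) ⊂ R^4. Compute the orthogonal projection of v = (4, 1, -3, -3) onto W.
proj_W(v) = (72/19, 1, -24/19, -72/19)

Set up U = [u_1 | ... | u_2] ∈ R^(4×2). The projector onto W = col(U) is P = U (U^T U)^(-1) U^T.
Compute U^T U =
  [9, -3]
  [-3, 20],
and U^T v = (3, 23).
Solve U^T U · c = U^T v for the coefficients: c = (43/57, 24/19). The projection is proj_W(v) = U c.
Check: (v - proj_W(v)) · u_1 = 0  (should be 0).
Check: (v - proj_W(v)) · u_2 = 0  (should be 0).
Result: proj_W(v) = (72/19, 1, -24/19, -72/19).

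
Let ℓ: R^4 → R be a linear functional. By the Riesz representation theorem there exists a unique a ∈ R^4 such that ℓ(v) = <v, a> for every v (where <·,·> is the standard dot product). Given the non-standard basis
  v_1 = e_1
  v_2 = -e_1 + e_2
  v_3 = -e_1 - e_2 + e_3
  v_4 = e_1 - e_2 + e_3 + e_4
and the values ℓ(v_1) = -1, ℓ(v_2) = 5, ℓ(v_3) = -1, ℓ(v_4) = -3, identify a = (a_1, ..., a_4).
a = (-1, 4, 2, 0)

Write a = (a_1, ..., a_4) in the standard basis. For each basis vector v_i, ℓ(v_i) = <v_i, a> is a linear equation in the a_j's. Collect the n equations into a matrix system V a = ℓ, where row i of V is v_i (expressed in the standard basis). Since V is invertible (lower-triangular with 1s on the diagonal, up to permutation), solve by back-substitution:
  V =
[[1, 0, 0, 0],
 [-1, 1, 0, 0],
 [-1, -1, 1, 0],
 [1, -1, 1, 1]]
  V a = (-1, 5, -1, -3)
Solving gives a = (-1, 4, 2, 0).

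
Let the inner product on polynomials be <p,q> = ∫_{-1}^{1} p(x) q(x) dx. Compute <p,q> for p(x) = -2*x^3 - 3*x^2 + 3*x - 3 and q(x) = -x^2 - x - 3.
<p,q> = 26

Expand the product: p(x)·q(x) = 2*x^5 + 5*x^4 + 6*x^3 + 9*x^2 - 6*x + 9.
∫_{-1}^{1} of each monomial x^k gives [2/(k+1) if k even, 0 if k odd]. Integrating term-by-term (or equivalently evaluating the antiderivative F(x) = x^6/3 + x^5 + 3*x^4/2 + 3*x^3 - 3*x^2 + 9*x at the endpoints):
  F(1) − F(−1) = 71/6 − (-85/6) = 26.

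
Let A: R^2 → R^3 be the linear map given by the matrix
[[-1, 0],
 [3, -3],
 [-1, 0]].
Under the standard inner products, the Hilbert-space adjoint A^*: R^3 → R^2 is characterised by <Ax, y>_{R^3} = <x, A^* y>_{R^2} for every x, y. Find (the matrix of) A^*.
A^* = A^T =
[[-1, 3, -1],
 [0, -3, 0]]

For real matrices with standard dot products, the defining identity <Ax, y> = <x, A^* y> gives (Ax)^T y = x^T (A^*) y, i.e. x^T A^T y = x^T (A^*) y. Since this holds for all x, y, we must have A^* = A^T. Therefore
A^* =
[[-1, 3, -1],
 [0, -3, 0]].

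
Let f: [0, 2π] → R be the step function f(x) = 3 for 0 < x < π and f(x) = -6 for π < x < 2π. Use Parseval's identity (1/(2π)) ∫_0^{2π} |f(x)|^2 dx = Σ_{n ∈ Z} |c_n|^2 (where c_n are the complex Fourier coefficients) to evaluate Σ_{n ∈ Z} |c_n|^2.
Σ |c_n|^2 = 45/2

Parseval equates the L^2 energy of f (normalised by 1/(2π)) with the ℓ^2 sum of its Fourier coefficients: (1/(2π)) ∫_0^{2π} |f|^2 = Σ |c_n|^2.
Compute the left side: (1/(2π)) [∫_0^π 3^2 dx + ∫_π^{2π} (-6)^2 dx] = (1/(2π)) · (9π + 36π) = (9 + 36)/2 = 45/2.
So Σ_{n ∈ Z} |c_n|^2 = 45/2.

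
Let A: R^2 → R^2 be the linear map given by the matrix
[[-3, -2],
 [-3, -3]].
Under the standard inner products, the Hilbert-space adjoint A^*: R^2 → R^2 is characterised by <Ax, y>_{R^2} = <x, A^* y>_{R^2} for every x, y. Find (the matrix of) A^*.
A^* = A^T =
[[-3, -3],
 [-2, -3]]

For real matrices with standard dot products, the defining identity <Ax, y> = <x, A^* y> gives (Ax)^T y = x^T (A^*) y, i.e. x^T A^T y = x^T (A^*) y. Since this holds for all x, y, we must have A^* = A^T. Therefore
A^* =
[[-3, -3],
 [-2, -3]].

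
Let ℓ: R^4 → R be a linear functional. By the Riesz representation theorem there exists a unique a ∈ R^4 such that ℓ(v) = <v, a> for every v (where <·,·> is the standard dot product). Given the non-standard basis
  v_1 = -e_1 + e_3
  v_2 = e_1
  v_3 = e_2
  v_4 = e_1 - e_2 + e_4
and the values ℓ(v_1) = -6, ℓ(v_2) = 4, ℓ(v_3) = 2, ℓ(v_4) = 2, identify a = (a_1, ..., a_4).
a = (4, 2, -2, 0)

Write a = (a_1, ..., a_4) in the standard basis. For each basis vector v_i, ℓ(v_i) = <v_i, a> is a linear equation in the a_j's. Collect the n equations into a matrix system V a = ℓ, where row i of V is v_i (expressed in the standard basis). Since V is invertible (lower-triangular with 1s on the diagonal, up to permutation), solve by back-substitution:
  V =
[[-1, 0, 1, 0],
 [1, 0, 0, 0],
 [0, 1, 0, 0],
 [1, -1, 0, 1]]
  V a = (-6, 4, 2, 2)
Solving gives a = (4, 2, -2, 0).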